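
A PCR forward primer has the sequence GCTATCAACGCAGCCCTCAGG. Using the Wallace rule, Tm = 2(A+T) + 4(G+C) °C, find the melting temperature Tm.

Scanning the sequence gives C=8, G=5, A=5, T=3.
So N_AT = 8 and N_GC = 13.
Tm = 2×8 + 4×13 = 68°C

68°C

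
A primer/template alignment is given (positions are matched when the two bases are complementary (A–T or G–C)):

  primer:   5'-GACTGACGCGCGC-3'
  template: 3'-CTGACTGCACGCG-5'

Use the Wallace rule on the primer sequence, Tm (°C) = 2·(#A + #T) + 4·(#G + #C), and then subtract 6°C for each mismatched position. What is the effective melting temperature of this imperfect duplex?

40°C

Primer base counts: A=2, T=1, G=5, C=5 → A+T=3, G+C=10
Perfect-match Tm = 2(3) + 4(10) = 6 + 40 = 46°C
Mismatches (positions where the bases are not complementary): 1 (at position 9)
Effective Tm = 46 − 1×6 = 46 − 6 = 40°C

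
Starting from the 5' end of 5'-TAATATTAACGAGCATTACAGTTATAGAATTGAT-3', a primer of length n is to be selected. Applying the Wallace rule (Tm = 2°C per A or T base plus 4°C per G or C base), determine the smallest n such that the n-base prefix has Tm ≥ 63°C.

n = 26

First 25 bases: TAATATTAACGAGCATTACAGTTAT → Tm = 62°C (< 63°C)
First 26 bases: TAATATTAACGAGCATTACAGTTATA → Tm = 64°C (≥ 63°C)
Each additional base adds 2°C (A/T) or 4°C (G/C), so Tm is non-decreasing in n; n = 26 is the first length to reach 63°C.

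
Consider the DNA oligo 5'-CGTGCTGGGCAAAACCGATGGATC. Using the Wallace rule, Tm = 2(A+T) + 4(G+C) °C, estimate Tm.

Scanning the sequence gives G=8, A=6, T=4, C=6.
A+T = 10, G+C = 14
Tm = 4·14 + 2·10 = 56 + 20 = 76°C

76°C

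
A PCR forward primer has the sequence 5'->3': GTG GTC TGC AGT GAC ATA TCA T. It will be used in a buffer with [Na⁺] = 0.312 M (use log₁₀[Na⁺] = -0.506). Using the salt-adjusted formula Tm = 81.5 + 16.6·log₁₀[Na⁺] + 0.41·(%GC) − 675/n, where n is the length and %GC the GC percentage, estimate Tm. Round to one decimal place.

Length n = 22. Counting bases: C=4, G=6, A=5, T=7
G+C = 10, so %GC = 10/22 × 100 = 45.455%
Salt term: 16.6 × (-0.506) = -8.4
GC term: 0.41 × 45.455 = 18.637; length term: −675/22 = −30.682
Tm = 81.5 + (-8.4) + 18.637 − 30.682 = 61.055 → 61.1°C

61.1°C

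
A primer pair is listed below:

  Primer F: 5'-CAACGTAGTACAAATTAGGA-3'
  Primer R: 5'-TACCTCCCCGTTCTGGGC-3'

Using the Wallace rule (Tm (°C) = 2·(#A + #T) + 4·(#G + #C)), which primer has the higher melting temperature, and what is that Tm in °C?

Primer F: A+T=13, G+C=7 → Tm = 2(13)+4(7) = 54°C
Primer R: A+T=6, G+C=12 → Tm = 2(6)+4(12) = 60°C
54°C vs 60°C → primer R is higher.

Primer R, 60°C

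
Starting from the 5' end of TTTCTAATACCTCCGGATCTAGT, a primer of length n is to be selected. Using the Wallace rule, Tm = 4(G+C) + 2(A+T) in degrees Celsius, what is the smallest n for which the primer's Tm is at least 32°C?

n = 13

First 12 bases: TTTCTAATACCT → Tm = 30°C (< 32°C)
First 13 bases: TTTCTAATACCTC → Tm = 34°C (≥ 32°C)
Since every base adds ≥2°C, Tm only increases with n, so the threshold is first crossed at n = 13.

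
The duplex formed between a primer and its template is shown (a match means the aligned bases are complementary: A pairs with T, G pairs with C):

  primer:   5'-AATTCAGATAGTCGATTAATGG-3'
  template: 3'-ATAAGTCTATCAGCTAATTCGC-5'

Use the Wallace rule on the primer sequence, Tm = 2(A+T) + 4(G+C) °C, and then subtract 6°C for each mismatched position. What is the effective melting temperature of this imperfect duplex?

40°C

Primer base counts: A=8, T=7, G=5, C=2 → A+T=15, G+C=7
Perfect-match Tm = 2(15) + 4(7) = 30 + 28 = 58°C
Mismatches (positions where the bases are not complementary): 3 (at positions 1, 20, 21)
Effective Tm = 58 − 3×6 = 58 − 18 = 40°C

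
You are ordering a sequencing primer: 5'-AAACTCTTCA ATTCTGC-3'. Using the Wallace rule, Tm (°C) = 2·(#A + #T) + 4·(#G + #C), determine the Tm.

46°C

Counting bases: A=5, T=6, C=5, G=1
So N_AT = 11 and N_GC = 6.
Tm = 4·6 + 2·11 = 24 + 22 = 46°C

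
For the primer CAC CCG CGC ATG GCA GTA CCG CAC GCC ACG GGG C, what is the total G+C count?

26

T=2, G=11, C=15, A=6
Total G or C: 11 + 15 = 26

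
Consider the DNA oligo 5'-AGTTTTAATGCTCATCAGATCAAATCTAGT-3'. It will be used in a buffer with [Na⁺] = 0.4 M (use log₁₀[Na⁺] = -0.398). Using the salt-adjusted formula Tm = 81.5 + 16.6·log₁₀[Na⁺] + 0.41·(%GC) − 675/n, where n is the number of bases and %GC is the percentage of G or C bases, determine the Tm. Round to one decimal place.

Length n = 30. Base counts: G=4, C=5, T=11, A=10
G+C = 9, so %GC = 9/30 × 100 = 30%
Salt term: 16.6 × (-0.398) = -6.607
GC term: 0.41 × 30 = 12.3; length term: −675/30 = −22.5
Tm = 81.5 + (-6.607) + 12.3 − 22.5 = 64.693 → 64.7°C

64.7°C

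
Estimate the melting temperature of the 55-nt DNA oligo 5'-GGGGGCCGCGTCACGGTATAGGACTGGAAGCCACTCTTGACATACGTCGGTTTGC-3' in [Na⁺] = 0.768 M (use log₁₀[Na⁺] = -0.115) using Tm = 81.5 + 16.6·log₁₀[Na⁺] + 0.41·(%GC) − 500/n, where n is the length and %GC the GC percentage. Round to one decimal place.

95.1°C

Length n = 55. C=14, G=19, T=12, A=10
G+C = 33, so %GC = 33/55 × 100 = 60%
Salt term: 16.6 × (-0.115) = -1.909
GC term: 0.41 × 60 = 24.6; length term: −500/55 = −9.091
Tm = 81.5 + (-1.909) + 24.6 − 9.091 = 95.1 → 95.1°C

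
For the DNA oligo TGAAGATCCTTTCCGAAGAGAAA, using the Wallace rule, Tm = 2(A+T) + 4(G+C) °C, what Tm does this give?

Scanning the sequence gives C=4, T=5, A=9, G=5.
AT pairs contribute 14, GC pairs contribute 9.
Tm = 2×14 + 4×9 = 64°C

64°C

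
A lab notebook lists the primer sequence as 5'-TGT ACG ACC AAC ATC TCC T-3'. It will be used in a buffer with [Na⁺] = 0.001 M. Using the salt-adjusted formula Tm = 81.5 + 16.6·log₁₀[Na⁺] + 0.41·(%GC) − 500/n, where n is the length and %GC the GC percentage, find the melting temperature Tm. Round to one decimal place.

Length n = 19. Scanning the sequence gives C=7, G=2, A=5, T=5.
G+C = 9, so %GC = 9/19 × 100 = 47.368%
Salt term: 16.6 × (-3) = -49.8
GC term: 0.41 × 47.368 = 19.421; length term: −500/19 = −26.316
Tm = 81.5 + (-49.8) + 19.421 − 26.316 = 24.805 → 24.8°C

24.8°C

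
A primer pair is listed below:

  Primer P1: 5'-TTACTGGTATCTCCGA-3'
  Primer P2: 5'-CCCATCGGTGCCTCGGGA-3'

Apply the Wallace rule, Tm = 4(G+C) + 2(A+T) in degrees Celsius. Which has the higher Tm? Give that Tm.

Primer P2, 62°C

Primer P1: A+T=9, G+C=7 → Tm = 2(9)+4(7) = 46°C
Primer P2: A+T=5, G+C=13 → Tm = 2(5)+4(13) = 62°C
46°C vs 62°C → primer P2 is higher.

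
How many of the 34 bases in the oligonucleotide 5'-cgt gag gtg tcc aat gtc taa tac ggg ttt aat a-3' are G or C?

14

Counting bases: A=9, T=11, C=5, G=9
G+C = 9 + 5 = 14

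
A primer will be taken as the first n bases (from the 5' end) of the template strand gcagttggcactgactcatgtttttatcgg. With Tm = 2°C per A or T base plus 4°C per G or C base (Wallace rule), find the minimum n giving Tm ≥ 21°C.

First 6 bases: GCAGTT → Tm = 18°C (< 21°C)
First 7 bases: GCAGTTG → Tm = 22°C (≥ 21°C)
Since every base adds ≥2°C, Tm only increases with n, so the threshold is first crossed at n = 7.

n = 7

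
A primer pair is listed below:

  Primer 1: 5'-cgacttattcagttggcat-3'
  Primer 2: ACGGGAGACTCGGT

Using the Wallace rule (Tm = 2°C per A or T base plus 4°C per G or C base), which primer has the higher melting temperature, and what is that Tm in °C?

Primer 1, 54°C

Primer 1: A+T=11, G+C=8 → Tm = 2(11)+4(8) = 54°C
Primer 2: A+T=5, G+C=9 → Tm = 2(5)+4(9) = 46°C
54°C vs 46°C → primer 1 is higher.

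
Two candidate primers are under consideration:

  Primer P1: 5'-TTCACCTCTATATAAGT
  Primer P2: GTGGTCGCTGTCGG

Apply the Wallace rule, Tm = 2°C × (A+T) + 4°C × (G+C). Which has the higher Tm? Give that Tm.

Primer P2, 48°C

Primer P1: A+T=12, G+C=5 → Tm = 2(12)+4(5) = 44°C
Primer P2: A+T=4, G+C=10 → Tm = 2(4)+4(10) = 48°C
44°C vs 48°C → primer P2 is higher.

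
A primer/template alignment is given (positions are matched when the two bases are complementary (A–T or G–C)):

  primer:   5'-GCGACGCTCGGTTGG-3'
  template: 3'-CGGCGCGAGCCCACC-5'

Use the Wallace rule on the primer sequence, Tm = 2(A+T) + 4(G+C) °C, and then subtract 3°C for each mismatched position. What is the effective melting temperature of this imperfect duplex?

Primer base counts: A=1, T=3, G=7, C=4 → A+T=4, G+C=11
Perfect-match Tm = 2(4) + 4(11) = 8 + 44 = 52°C
Mismatches (positions where the bases are not complementary): 3 (at positions 3, 4, 12)
Effective Tm = 52 − 3×3 = 52 − 9 = 43°C

43°C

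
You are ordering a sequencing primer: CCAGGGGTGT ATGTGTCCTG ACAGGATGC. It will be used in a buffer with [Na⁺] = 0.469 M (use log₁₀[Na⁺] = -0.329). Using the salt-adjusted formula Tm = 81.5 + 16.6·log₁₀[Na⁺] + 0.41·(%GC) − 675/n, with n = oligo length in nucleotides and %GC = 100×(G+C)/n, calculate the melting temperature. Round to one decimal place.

Length n = 29. G=11, T=7, C=6, A=5
G+C = 17, so %GC = 17/29 × 100 = 58.621%
Salt term: 16.6 × (-0.329) = -5.461
GC term: 0.41 × 58.621 = 24.035; length term: −675/29 = −23.276
Tm = 81.5 + (-5.461) + 24.035 − 23.276 = 76.798 → 76.8°C

76.8°C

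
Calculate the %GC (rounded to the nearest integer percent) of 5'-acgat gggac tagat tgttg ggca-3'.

50%

A=6, T=6, G=9, C=3
G+C = 9 + 3 = 12 out of 24 bases
%GC = 12/24 × 100 = 50% ≈ 50%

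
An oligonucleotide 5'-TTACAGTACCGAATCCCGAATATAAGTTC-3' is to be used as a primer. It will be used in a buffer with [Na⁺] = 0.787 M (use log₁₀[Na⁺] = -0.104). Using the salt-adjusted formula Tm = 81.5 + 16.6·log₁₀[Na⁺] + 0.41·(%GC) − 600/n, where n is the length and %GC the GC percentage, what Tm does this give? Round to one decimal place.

Length n = 29. Base counts: C=7, G=4, A=10, T=8
G+C = 11, so %GC = 11/29 × 100 = 37.931%
Salt term: 16.6 × (-0.104) = -1.726
GC term: 0.41 × 37.931 = 15.552; length term: −600/29 = −20.69
Tm = 81.5 + (-1.726) + 15.552 − 20.69 = 74.636 → 74.6°C

74.6°C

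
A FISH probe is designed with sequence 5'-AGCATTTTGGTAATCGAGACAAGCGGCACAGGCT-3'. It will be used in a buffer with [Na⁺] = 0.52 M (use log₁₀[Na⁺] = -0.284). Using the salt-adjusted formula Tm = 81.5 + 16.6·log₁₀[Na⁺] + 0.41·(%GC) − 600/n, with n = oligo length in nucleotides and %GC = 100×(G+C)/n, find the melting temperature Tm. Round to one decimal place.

79.6°C

Length n = 34. Base counts: T=7, C=7, A=10, G=10
G+C = 17, so %GC = 17/34 × 100 = 50%
Salt term: 16.6 × (-0.284) = -4.714
GC term: 0.41 × 50 = 20.5; length term: −600/34 = −17.647
Tm = 81.5 + (-4.714) + 20.5 − 17.647 = 79.639 → 79.6°C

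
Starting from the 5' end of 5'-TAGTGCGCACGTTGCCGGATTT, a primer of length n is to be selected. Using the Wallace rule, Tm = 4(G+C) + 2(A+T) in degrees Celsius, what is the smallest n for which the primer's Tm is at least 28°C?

n = 9

First 8 bases: TAGTGCGC → Tm = 26°C (< 28°C)
First 9 bases: TAGTGCGCA → Tm = 28°C (≥ 28°C)
Since every base adds ≥2°C, Tm only increases with n, so the threshold is first crossed at n = 9.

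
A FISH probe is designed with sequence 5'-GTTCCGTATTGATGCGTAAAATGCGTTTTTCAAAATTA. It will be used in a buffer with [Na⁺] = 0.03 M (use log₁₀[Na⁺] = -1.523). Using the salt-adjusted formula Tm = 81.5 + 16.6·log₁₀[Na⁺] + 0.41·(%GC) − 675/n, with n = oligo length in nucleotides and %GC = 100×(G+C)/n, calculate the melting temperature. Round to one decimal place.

Length n = 38. G=7, T=15, A=11, C=5
G+C = 12, so %GC = 12/38 × 100 = 31.579%
Salt term: 16.6 × (-1.523) = -25.282
GC term: 0.41 × 31.579 = 12.947; length term: −675/38 = −17.763
Tm = 81.5 + (-25.282) + 12.947 − 17.763 = 51.402 → 51.4°C

51.4°C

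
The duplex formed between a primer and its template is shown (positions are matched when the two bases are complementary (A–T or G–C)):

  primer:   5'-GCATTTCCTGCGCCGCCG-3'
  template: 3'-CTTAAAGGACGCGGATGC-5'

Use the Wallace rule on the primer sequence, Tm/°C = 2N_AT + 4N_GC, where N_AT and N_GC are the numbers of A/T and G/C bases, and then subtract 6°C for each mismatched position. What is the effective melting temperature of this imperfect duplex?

Primer base counts: A=1, T=4, G=5, C=8 → A+T=5, G+C=13
Perfect-match Tm = 2(5) + 4(13) = 10 + 52 = 62°C
Mismatches (positions where the bases are not complementary): 3 (at positions 2, 15, 16)
Effective Tm = 62 − 3×6 = 62 − 18 = 44°C

44°C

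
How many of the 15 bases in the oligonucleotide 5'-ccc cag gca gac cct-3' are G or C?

T=1, A=3, C=8, G=3
G+C = 3 + 8 = 11

11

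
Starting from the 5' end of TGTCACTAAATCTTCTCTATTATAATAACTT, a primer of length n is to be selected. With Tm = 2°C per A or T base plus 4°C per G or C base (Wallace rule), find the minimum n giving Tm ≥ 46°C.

n = 17

First 16 bases: TGTCACTAAATCTTCT → Tm = 42°C (< 46°C)
First 17 bases: TGTCACTAAATCTTCTC → Tm = 46°C (≥ 46°C)
Since every base adds ≥2°C, Tm only increases with n, so the threshold is first crossed at n = 17.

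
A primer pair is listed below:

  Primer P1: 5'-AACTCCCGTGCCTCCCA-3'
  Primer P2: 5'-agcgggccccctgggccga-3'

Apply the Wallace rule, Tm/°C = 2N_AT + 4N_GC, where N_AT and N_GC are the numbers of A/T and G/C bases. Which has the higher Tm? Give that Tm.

Primer P1: A+T=6, G+C=11 → Tm = 2(6)+4(11) = 56°C
Primer P2: A+T=3, G+C=16 → Tm = 2(3)+4(16) = 70°C
56°C vs 70°C → primer P2 is higher.

Primer P2, 70°C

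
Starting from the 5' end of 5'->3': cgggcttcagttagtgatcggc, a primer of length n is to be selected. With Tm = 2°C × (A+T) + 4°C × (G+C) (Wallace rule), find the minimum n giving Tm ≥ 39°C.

First 12 bases: CGGGCTTCAGTT → Tm = 38°C (< 39°C)
First 13 bases: CGGGCTTCAGTTA → Tm = 40°C (≥ 39°C)
Since every base adds ≥2°C, Tm only increases with n, so the threshold is first crossed at n = 13.

n = 13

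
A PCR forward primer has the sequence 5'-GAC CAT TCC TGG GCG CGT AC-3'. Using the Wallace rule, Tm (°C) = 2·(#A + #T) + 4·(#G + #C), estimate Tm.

C=7, T=4, A=3, G=6
A+T = 7, G+C = 13
Tm = 4·13 + 2·7 = 52 + 14 = 66°C

66°C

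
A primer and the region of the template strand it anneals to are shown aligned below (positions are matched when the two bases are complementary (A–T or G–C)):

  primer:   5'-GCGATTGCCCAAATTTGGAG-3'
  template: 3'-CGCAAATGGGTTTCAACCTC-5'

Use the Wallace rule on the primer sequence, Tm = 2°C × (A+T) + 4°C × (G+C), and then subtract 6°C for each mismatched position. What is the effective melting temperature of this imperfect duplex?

Primer base counts: A=5, T=5, G=6, C=4 → A+T=10, G+C=10
Perfect-match Tm = 2(10) + 4(10) = 20 + 40 = 60°C
Mismatches (positions where the bases are not complementary): 3 (at positions 4, 7, 14)
Effective Tm = 60 − 3×6 = 60 − 18 = 42°C

42°C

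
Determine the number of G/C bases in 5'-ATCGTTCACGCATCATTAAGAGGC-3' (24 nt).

A=7, C=6, T=6, G=5
Total G or C: 5 + 6 = 11

11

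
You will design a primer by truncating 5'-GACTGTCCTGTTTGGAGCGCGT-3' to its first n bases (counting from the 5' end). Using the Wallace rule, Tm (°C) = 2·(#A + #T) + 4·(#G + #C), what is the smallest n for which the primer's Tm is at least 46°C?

First 14 bases: GACTGTCCTGTTTG → Tm = 42°C (< 46°C)
First 15 bases: GACTGTCCTGTTTGG → Tm = 46°C (≥ 46°C)
Each additional base adds 2°C (A/T) or 4°C (G/C), so Tm is non-decreasing in n; n = 15 is the first length to reach 46°C.

n = 15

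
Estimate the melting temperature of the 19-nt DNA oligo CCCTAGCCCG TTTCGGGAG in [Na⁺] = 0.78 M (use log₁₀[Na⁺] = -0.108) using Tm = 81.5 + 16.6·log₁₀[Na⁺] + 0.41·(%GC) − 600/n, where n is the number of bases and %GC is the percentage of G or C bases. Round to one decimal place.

Length n = 19. Base counts: T=4, A=2, G=6, C=7
G+C = 13, so %GC = 13/19 × 100 = 68.421%
Salt term: 16.6 × (-0.108) = -1.793
GC term: 0.41 × 68.421 = 28.053; length term: −600/19 = −31.579
Tm = 81.5 + (-1.793) + 28.053 − 31.579 = 76.181 → 76.2°C

76.2°C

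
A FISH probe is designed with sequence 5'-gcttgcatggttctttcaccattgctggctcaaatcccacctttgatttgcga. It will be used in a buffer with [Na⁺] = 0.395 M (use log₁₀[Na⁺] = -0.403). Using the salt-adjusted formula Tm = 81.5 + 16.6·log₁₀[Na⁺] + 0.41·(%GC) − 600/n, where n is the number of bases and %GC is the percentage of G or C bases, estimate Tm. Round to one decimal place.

Length n = 53. T=19, G=10, A=9, C=15
G+C = 25, so %GC = 25/53 × 100 = 47.17%
Salt term: 16.6 × (-0.403) = -6.69
GC term: 0.41 × 47.17 = 19.34; length term: −600/53 = −11.321
Tm = 81.5 + (-6.69) + 19.34 − 11.321 = 82.829 → 82.8°C

82.8°C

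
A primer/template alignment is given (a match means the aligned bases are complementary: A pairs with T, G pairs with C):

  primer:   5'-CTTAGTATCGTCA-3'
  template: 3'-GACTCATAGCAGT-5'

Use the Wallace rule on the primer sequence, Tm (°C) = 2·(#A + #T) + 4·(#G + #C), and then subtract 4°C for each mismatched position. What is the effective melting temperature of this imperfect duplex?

Primer base counts: A=3, T=5, G=2, C=3 → A+T=8, G+C=5
Perfect-match Tm = 2(8) + 4(5) = 16 + 20 = 36°C
Mismatches (positions where the bases are not complementary): 1 (at position 3)
Effective Tm = 36 − 1×4 = 36 − 4 = 32°C

32°C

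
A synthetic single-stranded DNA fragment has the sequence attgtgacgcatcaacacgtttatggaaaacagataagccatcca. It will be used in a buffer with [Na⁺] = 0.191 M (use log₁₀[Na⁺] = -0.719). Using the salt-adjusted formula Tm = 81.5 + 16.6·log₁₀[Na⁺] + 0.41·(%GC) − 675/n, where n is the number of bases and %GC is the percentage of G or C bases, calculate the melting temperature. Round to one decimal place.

Length n = 45. Base counts: G=8, T=10, A=17, C=10
G+C = 18, so %GC = 18/45 × 100 = 40%
Salt term: 16.6 × (-0.719) = -11.935
GC term: 0.41 × 40 = 16.4; length term: −675/45 = −15
Tm = 81.5 + (-11.935) + 16.4 − 15 = 70.965 → 71.0°C

71.0°C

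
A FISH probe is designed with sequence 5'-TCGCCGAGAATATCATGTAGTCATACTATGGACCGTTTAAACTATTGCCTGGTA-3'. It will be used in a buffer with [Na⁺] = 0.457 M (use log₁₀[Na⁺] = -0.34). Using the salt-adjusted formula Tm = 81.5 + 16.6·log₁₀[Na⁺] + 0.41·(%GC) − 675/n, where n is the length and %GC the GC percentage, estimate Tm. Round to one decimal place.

Length n = 54. Scanning the sequence gives G=11, T=17, C=11, A=15.
G+C = 22, so %GC = 22/54 × 100 = 40.741%
Salt term: 16.6 × (-0.34) = -5.644
GC term: 0.41 × 40.741 = 16.704; length term: −675/54 = −12.5
Tm = 81.5 + (-5.644) + 16.704 − 12.5 = 80.06 → 80.1°C

80.1°C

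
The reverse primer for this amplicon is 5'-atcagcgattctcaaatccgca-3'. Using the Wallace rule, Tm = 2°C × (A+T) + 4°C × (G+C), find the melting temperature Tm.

Scanning the sequence gives C=7, A=7, G=3, T=5.
AT pairs contribute 12, GC pairs contribute 10.
Tm = 4·10 + 2·12 = 40 + 24 = 64°C

64°C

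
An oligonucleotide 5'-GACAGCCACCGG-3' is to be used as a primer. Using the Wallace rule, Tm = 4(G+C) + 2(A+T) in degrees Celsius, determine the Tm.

Base counts: C=5, A=3, G=4, T=0
A+T = 3, G+C = 9
Tm = 2×3 + 4×9 = 42°C

42°C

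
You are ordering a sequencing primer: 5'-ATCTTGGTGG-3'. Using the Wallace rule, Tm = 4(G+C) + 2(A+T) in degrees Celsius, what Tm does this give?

Scanning the sequence gives A=1, G=4, C=1, T=4.
So N_AT = 5 and N_GC = 5.
Tm = 2×5 + 4×5 = 30°C

30°C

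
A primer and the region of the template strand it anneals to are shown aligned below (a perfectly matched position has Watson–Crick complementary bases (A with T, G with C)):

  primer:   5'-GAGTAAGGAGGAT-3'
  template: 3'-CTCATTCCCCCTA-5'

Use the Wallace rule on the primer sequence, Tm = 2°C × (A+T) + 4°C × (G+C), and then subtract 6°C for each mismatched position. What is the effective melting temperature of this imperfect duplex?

32°C

Primer base counts: A=5, T=2, G=6, C=0 → A+T=7, G+C=6
Perfect-match Tm = 2(7) + 4(6) = 14 + 24 = 38°C
Mismatches (positions where the bases are not complementary): 1 (at position 9)
Effective Tm = 38 − 1×6 = 38 − 6 = 32°C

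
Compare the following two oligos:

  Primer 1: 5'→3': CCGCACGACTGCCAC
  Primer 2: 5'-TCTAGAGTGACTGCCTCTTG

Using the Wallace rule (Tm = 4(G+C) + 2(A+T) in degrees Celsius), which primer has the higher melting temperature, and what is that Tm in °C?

Primer 2, 60°C

Primer 1: A+T=4, G+C=11 → Tm = 2(4)+4(11) = 52°C
Primer 2: A+T=10, G+C=10 → Tm = 2(10)+4(10) = 60°C
52°C vs 60°C → primer 2 is higher.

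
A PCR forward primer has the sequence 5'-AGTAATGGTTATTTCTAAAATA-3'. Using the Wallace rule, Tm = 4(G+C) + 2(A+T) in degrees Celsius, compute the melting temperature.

52°C

Scanning the sequence gives T=9, G=3, C=1, A=9.
A+T = 18, G+C = 4
Tm = 2×18 + 4×4 = 52°C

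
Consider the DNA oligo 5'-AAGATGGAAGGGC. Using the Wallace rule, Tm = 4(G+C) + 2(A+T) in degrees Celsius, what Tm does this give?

40°C

T=1, G=6, A=5, C=1
So N_AT = 6 and N_GC = 7.
Tm = 4·7 + 2·6 = 28 + 12 = 40°C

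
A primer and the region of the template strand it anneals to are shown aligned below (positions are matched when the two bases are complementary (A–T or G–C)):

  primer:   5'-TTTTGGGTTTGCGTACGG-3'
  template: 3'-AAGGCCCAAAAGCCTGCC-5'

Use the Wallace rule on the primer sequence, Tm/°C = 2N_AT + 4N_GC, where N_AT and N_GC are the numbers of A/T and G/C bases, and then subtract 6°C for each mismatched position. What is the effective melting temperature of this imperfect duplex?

30°C

Primer base counts: A=1, T=8, G=7, C=2 → A+T=9, G+C=9
Perfect-match Tm = 2(9) + 4(9) = 18 + 36 = 54°C
Mismatches (positions where the bases are not complementary): 4 (at positions 3, 4, 11, 14)
Effective Tm = 54 − 4×6 = 54 − 24 = 30°C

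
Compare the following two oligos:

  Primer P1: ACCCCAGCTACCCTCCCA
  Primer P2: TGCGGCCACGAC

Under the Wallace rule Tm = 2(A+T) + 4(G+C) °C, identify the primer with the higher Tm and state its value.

Primer P1: A+T=6, G+C=12 → Tm = 2(6)+4(12) = 60°C
Primer P2: A+T=3, G+C=9 → Tm = 2(3)+4(9) = 42°C
60°C vs 42°C → primer P1 is higher.

Primer P1, 60°C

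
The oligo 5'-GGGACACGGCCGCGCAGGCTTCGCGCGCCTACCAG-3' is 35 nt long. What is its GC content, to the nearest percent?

77%

Base counts: C=14, T=3, G=13, A=5
G+C = 13 + 14 = 27 out of 35 bases
%GC = 27/35 × 100 = 77.14% ≈ 77%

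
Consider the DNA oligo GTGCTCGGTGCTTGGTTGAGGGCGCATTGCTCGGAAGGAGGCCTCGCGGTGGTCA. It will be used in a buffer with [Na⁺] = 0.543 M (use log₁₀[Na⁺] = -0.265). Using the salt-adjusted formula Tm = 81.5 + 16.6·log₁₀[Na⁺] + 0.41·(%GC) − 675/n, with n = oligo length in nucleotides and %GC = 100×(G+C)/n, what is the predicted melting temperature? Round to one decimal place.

91.7°C

Length n = 55. G=24, A=6, C=12, T=13
G+C = 36, so %GC = 36/55 × 100 = 65.455%
Salt term: 16.6 × (-0.265) = -4.399
GC term: 0.41 × 65.455 = 26.837; length term: −675/55 = −12.273
Tm = 81.5 + (-4.399) + 26.837 − 12.273 = 91.665 → 91.7°C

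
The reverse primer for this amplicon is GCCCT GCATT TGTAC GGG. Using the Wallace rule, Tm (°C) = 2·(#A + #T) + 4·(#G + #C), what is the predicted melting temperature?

58°C

Counting bases: C=5, A=2, G=6, T=5
So N_AT = 7 and N_GC = 11.
Tm = 2(7) + 4(11) = 14 + 44 = 58°C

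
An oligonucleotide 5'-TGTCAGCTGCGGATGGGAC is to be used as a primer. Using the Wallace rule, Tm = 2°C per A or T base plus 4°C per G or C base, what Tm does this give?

62°C

Base counts: A=3, C=4, G=8, T=4
So N_AT = 7 and N_GC = 12.
Tm = 4·12 + 2·7 = 48 + 14 = 62°C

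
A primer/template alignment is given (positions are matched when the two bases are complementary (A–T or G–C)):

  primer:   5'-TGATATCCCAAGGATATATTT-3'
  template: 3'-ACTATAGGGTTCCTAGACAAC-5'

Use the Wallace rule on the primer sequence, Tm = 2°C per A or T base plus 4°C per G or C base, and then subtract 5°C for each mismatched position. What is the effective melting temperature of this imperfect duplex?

39°C

Primer base counts: A=7, T=8, G=3, C=3 → A+T=15, G+C=6
Perfect-match Tm = 2(15) + 4(6) = 30 + 24 = 54°C
Mismatches (positions where the bases are not complementary): 3 (at positions 16, 18, 21)
Effective Tm = 54 − 3×5 = 54 − 15 = 39°C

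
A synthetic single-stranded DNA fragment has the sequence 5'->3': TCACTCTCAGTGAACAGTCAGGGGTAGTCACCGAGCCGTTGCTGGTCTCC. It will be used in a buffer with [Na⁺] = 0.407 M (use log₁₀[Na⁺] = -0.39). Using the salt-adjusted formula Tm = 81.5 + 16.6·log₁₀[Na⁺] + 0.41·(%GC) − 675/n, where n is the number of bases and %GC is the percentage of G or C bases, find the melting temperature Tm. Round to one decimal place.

Length n = 50. Scanning the sequence gives G=14, C=15, T=12, A=9.
G+C = 29, so %GC = 29/50 × 100 = 58%
Salt term: 16.6 × (-0.39) = -6.474
GC term: 0.41 × 58 = 23.78; length term: −675/50 = −13.5
Tm = 81.5 + (-6.474) + 23.78 − 13.5 = 85.306 → 85.3°C

85.3°C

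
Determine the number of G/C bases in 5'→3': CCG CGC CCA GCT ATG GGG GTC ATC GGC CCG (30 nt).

Counting bases: G=11, A=3, C=12, T=4
G+C = 11 + 12 = 23

23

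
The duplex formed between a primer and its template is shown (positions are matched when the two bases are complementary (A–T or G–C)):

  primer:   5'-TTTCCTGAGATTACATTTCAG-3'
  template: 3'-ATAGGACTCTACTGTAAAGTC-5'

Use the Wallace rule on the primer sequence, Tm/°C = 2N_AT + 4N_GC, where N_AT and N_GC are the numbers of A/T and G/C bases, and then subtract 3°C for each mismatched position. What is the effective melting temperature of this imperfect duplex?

Primer base counts: A=5, T=9, G=3, C=4 → A+T=14, G+C=7
Perfect-match Tm = 2(14) + 4(7) = 28 + 28 = 56°C
Mismatches (positions where the bases are not complementary): 2 (at positions 2, 12)
Effective Tm = 56 − 2×3 = 56 − 6 = 50°C

50°C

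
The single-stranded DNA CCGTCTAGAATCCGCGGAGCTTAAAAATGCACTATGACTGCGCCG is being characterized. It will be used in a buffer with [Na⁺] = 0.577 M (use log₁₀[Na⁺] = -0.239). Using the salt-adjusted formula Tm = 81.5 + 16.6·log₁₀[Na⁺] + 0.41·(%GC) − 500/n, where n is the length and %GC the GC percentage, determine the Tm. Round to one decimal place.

Length n = 45. Counting bases: G=11, T=9, C=13, A=12
G+C = 24, so %GC = 24/45 × 100 = 53.333%
Salt term: 16.6 × (-0.239) = -3.967
GC term: 0.41 × 53.333 = 21.867; length term: −500/45 = −11.111
Tm = 81.5 + (-3.967) + 21.867 − 11.111 = 88.289 → 88.3°C

88.3°C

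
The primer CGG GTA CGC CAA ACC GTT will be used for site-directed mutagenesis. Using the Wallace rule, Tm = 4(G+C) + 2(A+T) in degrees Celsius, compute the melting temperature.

Scanning the sequence gives A=4, T=3, C=6, G=5.
A+T = 7, G+C = 11
Tm = 2×7 + 4×11 = 58°C

58°C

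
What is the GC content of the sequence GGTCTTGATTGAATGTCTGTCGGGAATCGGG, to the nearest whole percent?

G=12, A=5, T=10, C=4
G+C = 12 + 4 = 16 out of 31 bases
%GC = 16/31 × 100 = 51.61% ≈ 52%

52%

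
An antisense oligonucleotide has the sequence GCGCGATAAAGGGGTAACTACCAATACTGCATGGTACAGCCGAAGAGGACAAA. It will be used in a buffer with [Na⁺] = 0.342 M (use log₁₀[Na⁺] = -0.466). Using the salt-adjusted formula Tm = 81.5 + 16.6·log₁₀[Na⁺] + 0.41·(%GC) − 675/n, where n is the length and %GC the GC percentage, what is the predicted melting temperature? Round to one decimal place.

Length n = 53. Counting bases: C=11, G=15, A=20, T=7
G+C = 26, so %GC = 26/53 × 100 = 49.057%
Salt term: 16.6 × (-0.466) = -7.736
GC term: 0.41 × 49.057 = 20.113; length term: −675/53 = −12.736
Tm = 81.5 + (-7.736) + 20.113 − 12.736 = 81.141 → 81.1°C

81.1°C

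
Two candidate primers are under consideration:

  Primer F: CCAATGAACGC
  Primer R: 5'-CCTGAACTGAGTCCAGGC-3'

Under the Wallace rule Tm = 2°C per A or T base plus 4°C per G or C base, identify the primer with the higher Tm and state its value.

Primer F: A+T=5, G+C=6 → Tm = 2(5)+4(6) = 34°C
Primer R: A+T=7, G+C=11 → Tm = 2(7)+4(11) = 58°C
34°C vs 58°C → primer R is higher.

Primer R, 58°C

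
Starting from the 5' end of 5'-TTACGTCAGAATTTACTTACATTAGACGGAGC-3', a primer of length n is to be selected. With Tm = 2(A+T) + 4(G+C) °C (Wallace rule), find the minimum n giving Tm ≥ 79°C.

First 29 bases: TTACGTCAGAATTTACTTACATTAGACGG → Tm = 78°C (< 79°C)
First 30 bases: TTACGTCAGAATTTACTTACATTAGACGGA → Tm = 80°C (≥ 79°C)
Since every base adds ≥2°C, Tm only increases with n, so the threshold is first crossed at n = 30.

n = 30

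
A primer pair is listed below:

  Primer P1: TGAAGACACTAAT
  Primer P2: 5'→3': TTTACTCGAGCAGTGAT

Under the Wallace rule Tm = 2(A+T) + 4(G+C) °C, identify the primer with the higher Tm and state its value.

Primer P2, 48°C

Primer P1: A+T=9, G+C=4 → Tm = 2(9)+4(4) = 34°C
Primer P2: A+T=10, G+C=7 → Tm = 2(10)+4(7) = 48°C
34°C vs 48°C → primer P2 is higher.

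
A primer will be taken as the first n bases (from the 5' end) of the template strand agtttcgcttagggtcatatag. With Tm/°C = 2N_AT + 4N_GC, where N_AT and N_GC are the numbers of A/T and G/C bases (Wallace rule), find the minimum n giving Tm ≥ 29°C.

n = 11

First 10 bases: AGTTTCGCTT → Tm = 28°C (< 29°C)
First 11 bases: AGTTTCGCTTA → Tm = 30°C (≥ 29°C)
Each additional base adds 2°C (A/T) or 4°C (G/C), so Tm is non-decreasing in n; n = 11 is the first length to reach 29°C.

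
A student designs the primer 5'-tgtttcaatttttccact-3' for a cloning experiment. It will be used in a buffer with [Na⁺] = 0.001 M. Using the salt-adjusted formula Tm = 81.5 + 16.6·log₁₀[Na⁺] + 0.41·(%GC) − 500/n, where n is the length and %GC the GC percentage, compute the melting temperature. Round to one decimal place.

Length n = 18. Counting bases: C=4, A=3, G=1, T=10
G+C = 5, so %GC = 5/18 × 100 = 27.778%
Salt term: 16.6 × (-3) = -49.8
GC term: 0.41 × 27.778 = 11.389; length term: −500/18 = −27.778
Tm = 81.5 + (-49.8) + 11.389 − 27.778 = 15.311 → 15.3°C

15.3°C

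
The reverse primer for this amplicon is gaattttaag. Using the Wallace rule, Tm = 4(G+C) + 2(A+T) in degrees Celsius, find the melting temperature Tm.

Base counts: T=4, A=4, G=2, C=0
So N_AT = 8 and N_GC = 2.
Tm = 4·2 + 2·8 = 8 + 16 = 24°C

24°C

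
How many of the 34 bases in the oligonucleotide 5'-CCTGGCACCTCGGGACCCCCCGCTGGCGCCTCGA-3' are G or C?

27

G=10, T=4, A=3, C=17
Total G or C: 10 + 17 = 27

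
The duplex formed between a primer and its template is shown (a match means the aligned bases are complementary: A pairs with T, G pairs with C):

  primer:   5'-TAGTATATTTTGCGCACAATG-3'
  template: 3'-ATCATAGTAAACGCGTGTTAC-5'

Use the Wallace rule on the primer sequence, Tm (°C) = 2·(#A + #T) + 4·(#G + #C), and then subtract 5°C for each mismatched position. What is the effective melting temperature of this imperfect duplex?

Primer base counts: A=6, T=8, G=4, C=3 → A+T=14, G+C=7
Perfect-match Tm = 2(14) + 4(7) = 28 + 28 = 56°C
Mismatches (positions where the bases are not complementary): 2 (at positions 7, 8)
Effective Tm = 56 − 2×5 = 56 − 10 = 46°C

46°C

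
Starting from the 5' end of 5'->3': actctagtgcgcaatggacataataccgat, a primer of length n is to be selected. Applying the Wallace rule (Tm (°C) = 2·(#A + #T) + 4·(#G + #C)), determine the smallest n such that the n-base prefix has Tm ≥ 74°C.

First 25 bases: ACTCTAGTGCGCAATGGACATAATA → Tm = 70°C (< 74°C)
First 26 bases: ACTCTAGTGCGCAATGGACATAATAC → Tm = 74°C (≥ 74°C)
Since every base adds ≥2°C, Tm only increases with n, so the threshold is first crossed at n = 26.

n = 26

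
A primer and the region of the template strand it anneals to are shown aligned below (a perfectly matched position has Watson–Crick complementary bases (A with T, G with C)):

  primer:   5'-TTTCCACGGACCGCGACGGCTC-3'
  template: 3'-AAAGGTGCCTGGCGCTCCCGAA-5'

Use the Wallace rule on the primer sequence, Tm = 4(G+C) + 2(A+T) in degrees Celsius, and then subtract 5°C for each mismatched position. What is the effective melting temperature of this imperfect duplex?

64°C

Primer base counts: A=3, T=4, G=6, C=9 → A+T=7, G+C=15
Perfect-match Tm = 2(7) + 4(15) = 14 + 60 = 74°C
Mismatches (positions where the bases are not complementary): 2 (at positions 17, 22)
Effective Tm = 74 − 2×5 = 74 − 10 = 64°C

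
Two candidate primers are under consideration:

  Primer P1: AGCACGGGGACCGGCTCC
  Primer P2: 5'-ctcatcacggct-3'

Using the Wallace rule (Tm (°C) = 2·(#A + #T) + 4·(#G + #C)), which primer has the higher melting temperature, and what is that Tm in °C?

Primer P1: A+T=4, G+C=14 → Tm = 2(4)+4(14) = 64°C
Primer P2: A+T=5, G+C=7 → Tm = 2(5)+4(7) = 38°C
64°C vs 38°C → primer P1 is higher.

Primer P1, 64°C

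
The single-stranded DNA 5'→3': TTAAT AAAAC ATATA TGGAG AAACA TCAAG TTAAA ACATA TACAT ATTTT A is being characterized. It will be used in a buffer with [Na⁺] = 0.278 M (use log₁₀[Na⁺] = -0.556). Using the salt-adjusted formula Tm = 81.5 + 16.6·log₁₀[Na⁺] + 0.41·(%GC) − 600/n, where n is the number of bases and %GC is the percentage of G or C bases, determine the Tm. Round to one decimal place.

67.7°C

Length n = 51. Scanning the sequence gives A=26, C=5, T=16, G=4.
G+C = 9, so %GC = 9/51 × 100 = 17.647%
Salt term: 16.6 × (-0.556) = -9.23
GC term: 0.41 × 17.647 = 7.235; length term: −600/51 = −11.765
Tm = 81.5 + (-9.23) + 7.235 − 11.765 = 67.74 → 67.7°C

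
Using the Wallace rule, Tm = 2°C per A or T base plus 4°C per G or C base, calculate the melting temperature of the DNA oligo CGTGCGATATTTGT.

40°C

Scanning the sequence gives G=4, C=2, A=2, T=6.
A+T = 8, G+C = 6
Tm = 2(8) + 4(6) = 16 + 24 = 40°C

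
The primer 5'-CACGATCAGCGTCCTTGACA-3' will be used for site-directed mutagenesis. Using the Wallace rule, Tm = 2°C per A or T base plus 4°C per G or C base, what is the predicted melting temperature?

62°C

Counting bases: T=4, C=7, G=4, A=5
A+T = 9, G+C = 11
Tm = 2(9) + 4(11) = 18 + 44 = 62°C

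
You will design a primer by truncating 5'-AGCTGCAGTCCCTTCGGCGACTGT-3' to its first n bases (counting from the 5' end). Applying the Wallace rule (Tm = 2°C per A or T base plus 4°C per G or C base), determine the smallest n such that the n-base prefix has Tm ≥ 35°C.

First 10 bases: AGCTGCAGTC → Tm = 32°C (< 35°C)
First 11 bases: AGCTGCAGTCC → Tm = 36°C (≥ 35°C)
Since every base adds ≥2°C, Tm only increases with n, so the threshold is first crossed at n = 11.

n = 11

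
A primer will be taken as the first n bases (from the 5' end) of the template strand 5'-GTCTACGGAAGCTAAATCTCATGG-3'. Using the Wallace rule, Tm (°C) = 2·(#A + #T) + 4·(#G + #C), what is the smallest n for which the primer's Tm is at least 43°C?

First 14 bases: GTCTACGGAAGCTA → Tm = 42°C (< 43°C)
First 15 bases: GTCTACGGAAGCTAA → Tm = 44°C (≥ 43°C)
Since every base adds ≥2°C, Tm only increases with n, so the threshold is first crossed at n = 15.

n = 15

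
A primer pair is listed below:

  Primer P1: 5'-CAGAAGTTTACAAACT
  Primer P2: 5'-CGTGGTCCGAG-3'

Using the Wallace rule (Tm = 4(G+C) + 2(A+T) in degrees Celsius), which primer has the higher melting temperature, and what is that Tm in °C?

Primer P1, 42°C

Primer P1: A+T=11, G+C=5 → Tm = 2(11)+4(5) = 42°C
Primer P2: A+T=3, G+C=8 → Tm = 2(3)+4(8) = 38°C
42°C vs 38°C → primer P1 is higher.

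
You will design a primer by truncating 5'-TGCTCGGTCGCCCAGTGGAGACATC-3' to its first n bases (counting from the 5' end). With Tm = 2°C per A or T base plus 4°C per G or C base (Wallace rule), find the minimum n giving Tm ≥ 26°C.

First 7 bases: TGCTCGG → Tm = 24°C (< 26°C)
First 8 bases: TGCTCGGT → Tm = 26°C (≥ 26°C)
Each additional base adds 2°C (A/T) or 4°C (G/C), so Tm is non-decreasing in n; n = 8 is the first length to reach 26°C.

n = 8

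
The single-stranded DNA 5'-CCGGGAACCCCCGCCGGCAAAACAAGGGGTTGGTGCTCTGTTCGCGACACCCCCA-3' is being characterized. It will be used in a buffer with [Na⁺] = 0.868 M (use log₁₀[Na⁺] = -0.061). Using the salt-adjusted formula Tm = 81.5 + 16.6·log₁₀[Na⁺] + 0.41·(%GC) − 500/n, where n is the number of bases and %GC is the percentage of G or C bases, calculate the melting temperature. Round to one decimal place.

Length n = 55. Counting bases: A=11, C=21, T=7, G=16
G+C = 37, so %GC = 37/55 × 100 = 67.273%
Salt term: 16.6 × (-0.061) = -1.013
GC term: 0.41 × 67.273 = 27.582; length term: −500/55 = −9.091
Tm = 81.5 + (-1.013) + 27.582 − 9.091 = 98.978 → 99.0°C

99.0°C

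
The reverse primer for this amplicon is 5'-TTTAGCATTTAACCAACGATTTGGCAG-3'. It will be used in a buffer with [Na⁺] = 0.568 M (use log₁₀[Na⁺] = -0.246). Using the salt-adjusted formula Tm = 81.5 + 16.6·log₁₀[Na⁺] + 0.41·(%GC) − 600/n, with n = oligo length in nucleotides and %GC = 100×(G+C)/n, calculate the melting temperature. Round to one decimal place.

70.4°C

Length n = 27. Scanning the sequence gives T=9, G=5, A=8, C=5.
G+C = 10, so %GC = 10/27 × 100 = 37.037%
Salt term: 16.6 × (-0.246) = -4.084
GC term: 0.41 × 37.037 = 15.185; length term: −600/27 = −22.222
Tm = 81.5 + (-4.084) + 15.185 − 22.222 = 70.379 → 70.4°C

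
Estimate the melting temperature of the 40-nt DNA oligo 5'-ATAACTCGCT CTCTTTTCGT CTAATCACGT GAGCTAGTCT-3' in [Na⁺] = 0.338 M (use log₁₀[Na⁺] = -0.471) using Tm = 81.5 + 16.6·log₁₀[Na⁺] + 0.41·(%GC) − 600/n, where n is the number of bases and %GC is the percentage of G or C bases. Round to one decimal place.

76.1°C

Length n = 40. Base counts: A=8, T=15, G=6, C=11
G+C = 17, so %GC = 17/40 × 100 = 42.5%
Salt term: 16.6 × (-0.471) = -7.819
GC term: 0.41 × 42.5 = 17.425; length term: −600/40 = −15
Tm = 81.5 + (-7.819) + 17.425 − 15 = 76.106 → 76.1°C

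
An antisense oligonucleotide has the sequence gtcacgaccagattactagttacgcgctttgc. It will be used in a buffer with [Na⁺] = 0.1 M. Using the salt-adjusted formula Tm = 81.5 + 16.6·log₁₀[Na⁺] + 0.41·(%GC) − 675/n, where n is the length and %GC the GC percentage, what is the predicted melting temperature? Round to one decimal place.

64.3°C

Length n = 32. Scanning the sequence gives C=9, T=9, A=7, G=7.
G+C = 16, so %GC = 16/32 × 100 = 50%
Salt term: 16.6 × (-1) = -16.6
GC term: 0.41 × 50 = 20.5; length term: −675/32 = −21.094
Tm = 81.5 + (-16.6) + 20.5 − 21.094 = 64.306 → 64.3°C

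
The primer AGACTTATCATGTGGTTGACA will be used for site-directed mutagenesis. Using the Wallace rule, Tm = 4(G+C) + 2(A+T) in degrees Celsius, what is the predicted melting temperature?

Counting bases: C=3, T=7, A=6, G=5
So N_AT = 13 and N_GC = 8.
Tm = 4·8 + 2·13 = 32 + 26 = 58°C

58°C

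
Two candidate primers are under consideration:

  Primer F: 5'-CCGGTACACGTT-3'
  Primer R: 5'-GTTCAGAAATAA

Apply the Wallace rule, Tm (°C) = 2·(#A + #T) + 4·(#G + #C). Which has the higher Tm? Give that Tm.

Primer F: A+T=5, G+C=7 → Tm = 2(5)+4(7) = 38°C
Primer R: A+T=9, G+C=3 → Tm = 2(9)+4(3) = 30°C
38°C vs 30°C → primer F is higher.

Primer F, 38°C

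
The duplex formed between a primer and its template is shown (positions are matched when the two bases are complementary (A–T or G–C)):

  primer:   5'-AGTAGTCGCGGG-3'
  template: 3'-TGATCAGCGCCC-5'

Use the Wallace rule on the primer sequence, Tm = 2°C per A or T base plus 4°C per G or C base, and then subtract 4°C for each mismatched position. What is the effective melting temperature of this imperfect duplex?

Primer base counts: A=2, T=2, G=6, C=2 → A+T=4, G+C=8
Perfect-match Tm = 2(4) + 4(8) = 8 + 32 = 40°C
Mismatches (positions where the bases are not complementary): 1 (at position 2)
Effective Tm = 40 − 1×4 = 40 − 4 = 36°C

36°C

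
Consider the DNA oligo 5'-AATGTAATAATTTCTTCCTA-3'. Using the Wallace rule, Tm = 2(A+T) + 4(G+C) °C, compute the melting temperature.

A=7, C=3, T=9, G=1
So N_AT = 16 and N_GC = 4.
Tm = 2(16) + 4(4) = 32 + 16 = 48°C

48°C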